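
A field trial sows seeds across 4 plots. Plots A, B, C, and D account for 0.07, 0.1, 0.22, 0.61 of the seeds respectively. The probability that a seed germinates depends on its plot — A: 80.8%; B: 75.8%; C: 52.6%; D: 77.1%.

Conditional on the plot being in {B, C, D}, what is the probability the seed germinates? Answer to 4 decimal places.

Let S = {B, C, D}.
P(S) = 0.1 + 0.22 + 0.61 = 0.93.
P(G ∩ S) = 0.758·0.1 + 0.526·0.22 + 0.771·0.61 = 0.0758 + 0.11572 + 0.47031 = 0.66183.
P(G | S) = 0.66183 / 0.93 = 0.711645…

P(G|S) ≈ 0.7116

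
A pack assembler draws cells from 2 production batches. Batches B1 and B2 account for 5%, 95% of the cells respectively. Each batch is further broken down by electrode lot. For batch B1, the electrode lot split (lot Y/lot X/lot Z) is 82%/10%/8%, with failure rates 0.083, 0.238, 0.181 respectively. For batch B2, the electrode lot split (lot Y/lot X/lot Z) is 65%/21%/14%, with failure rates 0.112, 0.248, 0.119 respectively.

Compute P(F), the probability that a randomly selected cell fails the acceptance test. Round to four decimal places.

P(F) ≈ 0.1398

P(F|B1) = 0.82·0.083 + 0.1·0.238 + 0.08·0.181 = 0.06806 + 0.0238 + 0.01448 = 0.10634
P(F|B2) = 0.65·0.112 + 0.21·0.248 + 0.14·0.119 = 0.0728 + 0.05208 + 0.01666 = 0.14154
Then overall,
P(F) = 0.05·0.10634 + 0.95·0.14154
      = 0.005317 + 0.134463 = 0.13978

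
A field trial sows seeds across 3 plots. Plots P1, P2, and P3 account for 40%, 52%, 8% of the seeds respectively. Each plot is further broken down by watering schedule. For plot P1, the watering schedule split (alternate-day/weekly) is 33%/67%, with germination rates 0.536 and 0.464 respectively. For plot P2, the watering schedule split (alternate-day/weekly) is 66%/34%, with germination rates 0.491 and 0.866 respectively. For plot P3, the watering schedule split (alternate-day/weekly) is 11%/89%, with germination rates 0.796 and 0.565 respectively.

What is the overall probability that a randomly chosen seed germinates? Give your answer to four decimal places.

0.5640

P(G|P1) = 0.33·0.536 + 0.67·0.464 = 0.17688 + 0.31088 = 0.48776
P(G|P2) = 0.66·0.491 + 0.34·0.866 = 0.32406 + 0.29444 = 0.6185
P(G|P3) = 0.11·0.796 + 0.89·0.565 = 0.08756 + 0.50285 = 0.59041
Then overall,
P(G) = 0.4·0.48776 + 0.52·0.6185 + 0.08·0.59041
      = 0.195104 + 0.32162 + 0.0472328 = 0.5639568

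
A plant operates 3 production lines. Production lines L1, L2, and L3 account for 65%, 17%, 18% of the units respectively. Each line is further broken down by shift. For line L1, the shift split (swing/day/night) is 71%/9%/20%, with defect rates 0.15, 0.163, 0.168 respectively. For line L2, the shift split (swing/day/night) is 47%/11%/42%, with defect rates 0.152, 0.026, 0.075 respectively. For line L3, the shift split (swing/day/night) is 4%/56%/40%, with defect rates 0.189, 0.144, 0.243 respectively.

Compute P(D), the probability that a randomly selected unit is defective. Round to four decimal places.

0.1520

P(D|L1) = 0.71·0.15 + 0.09·0.163 + 0.2·0.168 = 0.1065 + 0.01467 + 0.0336 = 0.15477
P(D|L2) = 0.47·0.152 + 0.11·0.026 + 0.42·0.075 = 0.07144 + 0.00286 + 0.0315 = 0.1058
P(D|L3) = 0.04·0.189 + 0.56·0.144 + 0.4·0.243 = 0.00756 + 0.08064 + 0.0972 = 0.1854
Then overall,
P(D) = 0.65·0.15477 + 0.17·0.1058 + 0.18·0.1854
      = 0.1006005 + 0.017986 + 0.033372 = 0.1519585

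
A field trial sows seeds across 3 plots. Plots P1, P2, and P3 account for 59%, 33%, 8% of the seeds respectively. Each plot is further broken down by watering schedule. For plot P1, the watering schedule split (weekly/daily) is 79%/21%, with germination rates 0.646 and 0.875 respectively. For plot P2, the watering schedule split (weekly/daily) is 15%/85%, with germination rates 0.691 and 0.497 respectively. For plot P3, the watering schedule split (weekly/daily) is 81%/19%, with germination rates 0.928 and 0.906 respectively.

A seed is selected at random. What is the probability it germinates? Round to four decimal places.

P(G|P1) = 0.79·0.646 + 0.21·0.875 = 0.51034 + 0.18375 = 0.69409
P(G|P2) = 0.15·0.691 + 0.85·0.497 = 0.10365 + 0.42245 = 0.5261
P(G|P3) = 0.81·0.928 + 0.19·0.906 = 0.75168 + 0.17214 = 0.92382
Then overall,
P(G) = 0.59·0.69409 + 0.33·0.5261 + 0.08·0.92382
      = 0.4095131 + 0.173613 + 0.0739056 = 0.6570317

0.6570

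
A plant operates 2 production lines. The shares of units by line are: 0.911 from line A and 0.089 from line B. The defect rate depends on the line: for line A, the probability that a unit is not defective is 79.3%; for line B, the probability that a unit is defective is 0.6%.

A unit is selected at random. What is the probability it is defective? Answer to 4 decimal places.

0.1891

P(D|A) = 1 − 0.793 = 0.207.
P(D) = P(D|A)·P(A) + P(D|B)·P(B)
      = 0.207·0.911 + 0.006·0.089
      = 0.188577 + 0.000534 = 0.189111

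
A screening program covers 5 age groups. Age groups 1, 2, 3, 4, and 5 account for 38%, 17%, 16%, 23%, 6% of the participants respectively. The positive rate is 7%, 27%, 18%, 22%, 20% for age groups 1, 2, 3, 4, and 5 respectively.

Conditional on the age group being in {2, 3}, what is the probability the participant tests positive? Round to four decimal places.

Let S = {2, 3}.
P(S) = 0.17 + 0.16 = 0.33.
P(T ∩ S) = 0.27·0.17 + 0.18·0.16 = 0.0459 + 0.0288 = 0.0747.
P(T | S) = 0.0747 / 0.33 = 0.226364…

P(T|S) ≈ 0.2264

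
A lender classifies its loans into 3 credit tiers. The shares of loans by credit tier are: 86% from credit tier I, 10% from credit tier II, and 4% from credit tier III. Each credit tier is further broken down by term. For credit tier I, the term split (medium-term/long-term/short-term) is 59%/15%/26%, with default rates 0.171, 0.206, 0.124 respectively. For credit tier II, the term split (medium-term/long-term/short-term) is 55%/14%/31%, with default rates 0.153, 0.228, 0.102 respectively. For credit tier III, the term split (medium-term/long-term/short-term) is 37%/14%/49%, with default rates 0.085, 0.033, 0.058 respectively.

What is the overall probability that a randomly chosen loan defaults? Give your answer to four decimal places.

0.1584

P(D|I) = 0.59·0.171 + 0.15·0.206 + 0.26·0.124 = 0.10089 + 0.0309 + 0.03224 = 0.16403
P(D|II) = 0.55·0.153 + 0.14·0.228 + 0.31·0.102 = 0.08415 + 0.03192 + 0.03162 = 0.14769
P(D|III) = 0.37·0.085 + 0.14·0.033 + 0.49·0.058 = 0.03145 + 0.00462 + 0.02842 = 0.06449
Then overall,
P(D) = 0.86·0.16403 + 0.1·0.14769 + 0.04·0.06449
      = 0.1410658 + 0.014769 + 0.0025796 = 0.1584144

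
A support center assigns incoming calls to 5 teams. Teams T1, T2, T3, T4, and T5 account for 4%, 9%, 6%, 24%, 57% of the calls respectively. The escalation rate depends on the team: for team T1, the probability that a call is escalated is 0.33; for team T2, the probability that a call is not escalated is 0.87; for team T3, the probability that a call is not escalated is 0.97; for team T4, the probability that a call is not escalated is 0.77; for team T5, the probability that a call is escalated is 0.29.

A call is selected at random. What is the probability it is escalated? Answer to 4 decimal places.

P(E|T2) = 1 − 0.87 = 0.13.
P(E|T3) = 1 − 0.97 = 0.03.
P(E|T4) = 1 − 0.77 = 0.23.
Summing over the partition,
P(E) = P(E|T1)·P(T1) + P(E|T2)·P(T2) + P(E|T3)·P(T3) + P(E|T4)·P(T4) + P(E|T5)·P(T5)
      = 0.33·0.04 + 0.13·0.09 + 0.03·0.06 + 0.23·0.24 + 0.29·0.57
      = 0.0132 + 0.0117 + 0.0018 + 0.0552 + 0.1653 = 0.2472

P(E) ≈ 0.2472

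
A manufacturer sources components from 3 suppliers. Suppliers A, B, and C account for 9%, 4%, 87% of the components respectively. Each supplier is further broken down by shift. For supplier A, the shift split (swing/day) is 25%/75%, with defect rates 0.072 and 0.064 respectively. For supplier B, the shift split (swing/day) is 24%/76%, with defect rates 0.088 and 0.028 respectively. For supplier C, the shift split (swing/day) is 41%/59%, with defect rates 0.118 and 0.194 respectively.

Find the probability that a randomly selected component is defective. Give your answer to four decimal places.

0.1493

P(D|A) = 0.25·0.072 + 0.75·0.064 = 0.018 + 0.048 = 0.066
P(D|B) = 0.24·0.088 + 0.76·0.028 = 0.02112 + 0.02128 = 0.0424
P(D|C) = 0.41·0.118 + 0.59·0.194 = 0.04838 + 0.11446 = 0.16284
By total probability over the outer partition,
P(D) = 0.09·0.066 + 0.04·0.0424 + 0.87·0.16284
      = 0.00594 + 0.001696 + 0.1416708 = 0.1493068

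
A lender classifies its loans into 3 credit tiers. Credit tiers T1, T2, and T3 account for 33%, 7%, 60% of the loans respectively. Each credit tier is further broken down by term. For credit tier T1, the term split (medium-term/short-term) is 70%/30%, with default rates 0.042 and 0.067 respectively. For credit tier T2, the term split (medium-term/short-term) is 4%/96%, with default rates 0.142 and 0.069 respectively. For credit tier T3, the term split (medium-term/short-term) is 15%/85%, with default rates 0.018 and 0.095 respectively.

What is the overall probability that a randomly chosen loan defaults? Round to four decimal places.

P(D) ≈ 0.0714

P(D|T1) = 0.7·0.042 + 0.3·0.067 = 0.0294 + 0.0201 = 0.0495
P(D|T2) = 0.04·0.142 + 0.96·0.069 = 0.00568 + 0.06624 = 0.07192
P(D|T3) = 0.15·0.018 + 0.85·0.095 = 0.0027 + 0.08075 = 0.08345
By total probability over the outer partition,
P(D) = 0.33·0.0495 + 0.07·0.07192 + 0.6·0.08345
      = 0.016335 + 0.0050344 + 0.05007 = 0.0714394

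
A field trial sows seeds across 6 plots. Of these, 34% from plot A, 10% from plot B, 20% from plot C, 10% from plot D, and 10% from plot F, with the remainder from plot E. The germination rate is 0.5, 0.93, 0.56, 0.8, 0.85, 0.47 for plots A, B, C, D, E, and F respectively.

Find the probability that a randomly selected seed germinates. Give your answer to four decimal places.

P(E) = 1 − (0.34 + 0.1 + 0.2 + 0.1 + 0.1) = 0.16.
Summing over the partition,
P(G) = P(G|A)·P(A) + P(G|B)·P(B) + P(G|C)·P(C) + P(G|D)·P(D) + P(G|E)·P(E) + P(G|F)·P(F)
      = 0.5·0.34 + 0.93·0.1 + 0.56·0.2 + 0.8·0.1 + 0.85·0.16 + 0.47·0.1
      = 0.17 + 0.093 + 0.112 + 0.08 + 0.136 + 0.047 = 0.638

0.6380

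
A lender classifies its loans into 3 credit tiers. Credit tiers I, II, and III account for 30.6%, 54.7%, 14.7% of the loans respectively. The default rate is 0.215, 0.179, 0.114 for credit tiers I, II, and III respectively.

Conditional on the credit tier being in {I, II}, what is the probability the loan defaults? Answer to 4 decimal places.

Let S = {I, II}.
P(S) = 0.306 + 0.547 = 0.853.
P(D ∩ S) = 0.215·0.306 + 0.179·0.547 = 0.06579 + 0.097913 = 0.163703.
P(D | S) = 0.163703 / 0.853 = 0.191914…

P(D|S) ≈ 0.1919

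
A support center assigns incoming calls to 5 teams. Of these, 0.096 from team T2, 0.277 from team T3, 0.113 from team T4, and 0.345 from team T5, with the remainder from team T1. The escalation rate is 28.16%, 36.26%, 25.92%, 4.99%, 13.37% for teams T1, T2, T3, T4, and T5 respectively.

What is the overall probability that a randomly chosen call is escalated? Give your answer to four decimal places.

P(T1) = 1 − (0.096 + 0.277 + 0.113 + 0.345) = 0.169.
Summing over the partition,
P(E) = P(E|T1)·P(T1) + P(E|T2)·P(T2) + P(E|T3)·P(T3) + P(E|T4)·P(T4) + P(E|T5)·P(T5)
      = 0.2816·0.169 + 0.3626·0.096 + 0.2592·0.277 + 0.0499·0.113 + 0.1337·0.345
      = 0.0475904 + 0.0348096 + 0.0717984 + 0.0056387 + 0.0461265 = 0.2059636

0.2060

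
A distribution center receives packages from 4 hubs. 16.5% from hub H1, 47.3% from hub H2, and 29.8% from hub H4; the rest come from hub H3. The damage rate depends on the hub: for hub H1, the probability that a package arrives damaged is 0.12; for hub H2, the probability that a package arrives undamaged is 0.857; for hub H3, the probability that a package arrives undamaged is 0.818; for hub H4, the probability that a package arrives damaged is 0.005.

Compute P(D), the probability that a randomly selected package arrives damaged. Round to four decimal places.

P(D) ≈ 0.1006

P(H3) = 1 − (0.165 + 0.473 + 0.298) = 0.064.
P(D|H2) = 1 − 0.857 = 0.143.
P(D|H3) = 1 − 0.818 = 0.182.
P(D) = P(D|H1)·P(H1) + P(D|H2)·P(H2) + P(D|H3)·P(H3) + P(D|H4)·P(H4)
      = 0.12·0.165 + 0.143·0.473 + 0.182·0.064 + 0.005·0.298
      = 0.0198 + 0.067639 + 0.011648 + 0.00149 = 0.100577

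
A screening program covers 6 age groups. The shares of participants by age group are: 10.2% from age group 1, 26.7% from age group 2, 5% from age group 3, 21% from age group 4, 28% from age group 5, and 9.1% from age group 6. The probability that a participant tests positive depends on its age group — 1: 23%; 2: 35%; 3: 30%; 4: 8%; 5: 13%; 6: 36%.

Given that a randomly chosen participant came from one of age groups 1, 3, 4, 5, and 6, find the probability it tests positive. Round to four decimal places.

P(T|S) ≈ 0.1697

Let S = {1, 3, 4, 5, 6}.
P(S) = 0.102 + 0.05 + 0.21 + 0.28 + 0.091 = 0.733.
P(T ∩ S) = 0.23·0.102 + 0.3·0.05 + 0.08·0.21 + 0.13·0.28 + 0.36·0.091 = 0.02346 + 0.015 + 0.0168 + 0.0364 + 0.03276 = 0.12442.
P(T | S) = 0.12442 / 0.733 = 0.169741…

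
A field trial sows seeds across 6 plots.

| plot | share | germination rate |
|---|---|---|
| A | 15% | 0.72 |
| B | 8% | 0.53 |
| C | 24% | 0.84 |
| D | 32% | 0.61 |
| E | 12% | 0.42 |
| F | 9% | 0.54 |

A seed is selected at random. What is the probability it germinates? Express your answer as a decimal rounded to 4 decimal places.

P(G) = P(G|A)·P(A) + P(G|B)·P(B) + P(G|C)·P(C) + P(G|D)·P(D) + P(G|E)·P(E) + P(G|F)·P(F)
      = 0.72·0.15 + 0.53·0.08 + 0.84·0.24 + 0.61·0.32 + 0.42·0.12 + 0.54·0.09
      = 0.108 + 0.0424 + 0.2016 + 0.1952 + 0.0504 + 0.0486 = 0.6462

P(G) ≈ 0.6462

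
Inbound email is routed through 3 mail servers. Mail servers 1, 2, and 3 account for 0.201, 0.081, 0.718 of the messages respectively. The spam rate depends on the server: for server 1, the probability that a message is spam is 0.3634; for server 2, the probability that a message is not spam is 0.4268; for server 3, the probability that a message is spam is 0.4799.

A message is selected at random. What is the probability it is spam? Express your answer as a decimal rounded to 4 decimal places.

0.4640

P(S|2) = 1 − 0.4268 = 0.5732.
P(S) = P(S|1)·P(1) + P(S|2)·P(2) + P(S|3)·P(3)
      = 0.3634·0.201 + 0.5732·0.081 + 0.4799·0.718
      = 0.0730434 + 0.0464292 + 0.3445682 = 0.4640408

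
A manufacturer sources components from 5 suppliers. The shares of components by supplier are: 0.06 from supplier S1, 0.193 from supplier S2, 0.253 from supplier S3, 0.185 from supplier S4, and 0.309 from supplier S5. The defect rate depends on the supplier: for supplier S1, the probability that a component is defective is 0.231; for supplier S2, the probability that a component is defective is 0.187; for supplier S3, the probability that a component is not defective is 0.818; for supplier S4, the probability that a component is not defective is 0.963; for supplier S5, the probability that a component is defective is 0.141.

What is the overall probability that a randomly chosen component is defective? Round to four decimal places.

0.1464

P(D|S3) = 1 − 0.818 = 0.182.
P(D|S4) = 1 − 0.963 = 0.037.
Summing over the partition,
P(D) = P(D|S1)·P(S1) + P(D|S2)·P(S2) + P(D|S3)·P(S3) + P(D|S4)·P(S4) + P(D|S5)·P(S5)
      = 0.231·0.06 + 0.187·0.193 + 0.182·0.253 + 0.037·0.185 + 0.141·0.309
      = 0.01386 + 0.036091 + 0.046046 + 0.006845 + 0.043569 = 0.146411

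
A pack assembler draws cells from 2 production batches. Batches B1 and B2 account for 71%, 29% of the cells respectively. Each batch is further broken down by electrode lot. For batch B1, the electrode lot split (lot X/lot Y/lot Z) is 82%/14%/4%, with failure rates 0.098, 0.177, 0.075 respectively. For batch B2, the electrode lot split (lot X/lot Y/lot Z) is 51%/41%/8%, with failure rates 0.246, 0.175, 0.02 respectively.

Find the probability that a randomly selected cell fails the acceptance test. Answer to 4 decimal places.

P(F|B1) = 0.82·0.098 + 0.14·0.177 + 0.04·0.075 = 0.08036 + 0.02478 + 0.003 = 0.10814
P(F|B2) = 0.51·0.246 + 0.41·0.175 + 0.08·0.02 = 0.12546 + 0.07175 + 0.0016 = 0.19881
By total probability over the outer partition,
P(F) = 0.71·0.10814 + 0.29·0.19881
      = 0.0767794 + 0.0576549 = 0.1344343

0.1344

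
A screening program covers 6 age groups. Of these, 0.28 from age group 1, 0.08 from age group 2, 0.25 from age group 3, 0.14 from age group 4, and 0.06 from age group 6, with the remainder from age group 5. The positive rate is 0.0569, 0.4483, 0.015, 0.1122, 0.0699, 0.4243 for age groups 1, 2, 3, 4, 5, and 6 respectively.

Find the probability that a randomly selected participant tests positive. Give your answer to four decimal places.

P(T) ≈ 0.1100

P(5) = 1 − (0.28 + 0.08 + 0.25 + 0.14 + 0.06) = 0.19.
P(T) = P(T|1)·P(1) + P(T|2)·P(2) + P(T|3)·P(3) + P(T|4)·P(4) + P(T|5)·P(5) + P(T|6)·P(6)
      = 0.0569·0.28 + 0.4483·0.08 + 0.015·0.25 + 0.1122·0.14 + 0.0699·0.19 + 0.4243·0.06
      = 0.015932 + 0.035864 + 0.00375 + 0.015708 + 0.013281 + 0.025458 = 0.109993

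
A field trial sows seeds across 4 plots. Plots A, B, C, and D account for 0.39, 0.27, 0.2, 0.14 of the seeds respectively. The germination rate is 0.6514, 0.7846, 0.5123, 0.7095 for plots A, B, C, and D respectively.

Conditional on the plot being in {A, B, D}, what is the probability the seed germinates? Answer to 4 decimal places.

Let S = {A, B, D}.
P(S) = 0.39 + 0.27 + 0.14 = 0.8.
P(G ∩ S) = 0.6514·0.39 + 0.7846·0.27 + 0.7095·0.14 = 0.254046 + 0.211842 + 0.09933 = 0.565218.
P(G | S) = 0.565218 / 0.8 = 0.706523…

P(G|S) ≈ 0.7065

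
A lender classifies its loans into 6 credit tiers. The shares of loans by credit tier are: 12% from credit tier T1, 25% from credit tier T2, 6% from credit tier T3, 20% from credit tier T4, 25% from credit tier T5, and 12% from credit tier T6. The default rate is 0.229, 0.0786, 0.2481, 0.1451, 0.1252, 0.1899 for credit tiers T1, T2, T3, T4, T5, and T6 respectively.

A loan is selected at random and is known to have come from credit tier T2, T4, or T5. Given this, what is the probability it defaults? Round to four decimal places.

Let S = {T2, T4, T5}.
P(S) = 0.25 + 0.2 + 0.25 = 0.7.
P(D ∩ S) = 0.0786·0.25 + 0.1451·0.2 + 0.1252·0.25 = 0.01965 + 0.02902 + 0.0313 = 0.07997.
P(D | S) = 0.07997 / 0.7 = 0.114243…

P(D|S) ≈ 0.1142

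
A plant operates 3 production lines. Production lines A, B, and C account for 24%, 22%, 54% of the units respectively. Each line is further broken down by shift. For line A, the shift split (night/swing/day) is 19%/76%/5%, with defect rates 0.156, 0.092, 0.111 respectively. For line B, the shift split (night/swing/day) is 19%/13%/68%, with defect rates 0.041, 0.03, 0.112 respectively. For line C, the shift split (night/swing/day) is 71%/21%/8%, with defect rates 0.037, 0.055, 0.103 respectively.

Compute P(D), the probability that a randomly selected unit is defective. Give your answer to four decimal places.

0.0694

P(D|A) = 0.19·0.156 + 0.76·0.092 + 0.05·0.111 = 0.02964 + 0.06992 + 0.00555 = 0.10511
P(D|B) = 0.19·0.041 + 0.13·0.03 + 0.68·0.112 = 0.00779 + 0.0039 + 0.07616 = 0.08785
P(D|C) = 0.71·0.037 + 0.21·0.055 + 0.08·0.103 = 0.02627 + 0.01155 + 0.00824 = 0.04606
By total probability over the outer partition,
P(D) = 0.24·0.10511 + 0.22·0.08785 + 0.54·0.04606
      = 0.0252264 + 0.019327 + 0.0248724 = 0.0694258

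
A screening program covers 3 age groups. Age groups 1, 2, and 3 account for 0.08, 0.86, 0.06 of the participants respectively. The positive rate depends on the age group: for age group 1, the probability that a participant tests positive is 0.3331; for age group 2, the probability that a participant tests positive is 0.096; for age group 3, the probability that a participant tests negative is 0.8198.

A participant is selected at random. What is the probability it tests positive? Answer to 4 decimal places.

P(T|3) = 1 − 0.8198 = 0.1802.
P(T) = P(T|1)·P(1) + P(T|2)·P(2) + P(T|3)·P(3)
      = 0.3331·0.08 + 0.096·0.86 + 0.1802·0.06
      = 0.026648 + 0.08256 + 0.010812 = 0.12002

P(T) ≈ 0.1200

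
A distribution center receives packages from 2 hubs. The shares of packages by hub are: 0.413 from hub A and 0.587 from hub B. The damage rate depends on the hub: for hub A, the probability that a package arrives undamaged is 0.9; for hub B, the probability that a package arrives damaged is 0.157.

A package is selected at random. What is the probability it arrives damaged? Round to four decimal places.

0.1335

P(D|A) = 1 − 0.9 = 0.1.
P(D) = P(D|A)·P(A) + P(D|B)·P(B)
      = 0.1·0.413 + 0.157·0.587
      = 0.0413 + 0.092159 = 0.133459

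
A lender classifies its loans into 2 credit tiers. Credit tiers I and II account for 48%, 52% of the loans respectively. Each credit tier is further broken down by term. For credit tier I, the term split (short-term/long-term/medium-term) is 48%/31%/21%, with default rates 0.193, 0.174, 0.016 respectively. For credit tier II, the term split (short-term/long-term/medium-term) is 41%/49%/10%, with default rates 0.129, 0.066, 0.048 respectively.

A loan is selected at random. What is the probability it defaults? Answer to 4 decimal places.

0.1188

P(D|I) = 0.48·0.193 + 0.31·0.174 + 0.21·0.016 = 0.09264 + 0.05394 + 0.00336 = 0.14994
P(D|II) = 0.41·0.129 + 0.49·0.066 + 0.1·0.048 = 0.05289 + 0.03234 + 0.0048 = 0.09003
Then overall,
P(D) = 0.48·0.14994 + 0.52·0.09003
      = 0.0719712 + 0.0468156 = 0.1187868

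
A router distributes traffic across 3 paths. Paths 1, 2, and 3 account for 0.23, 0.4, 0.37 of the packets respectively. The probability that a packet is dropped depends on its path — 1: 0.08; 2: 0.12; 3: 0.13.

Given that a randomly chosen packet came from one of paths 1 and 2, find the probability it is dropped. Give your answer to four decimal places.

P(L|S) ≈ 0.1054

Let S = {1, 2}.
P(S) = 0.23 + 0.4 = 0.63.
P(L ∩ S) = 0.08·0.23 + 0.12·0.4 = 0.0184 + 0.048 = 0.0664.
P(L | S) = 0.0664 / 0.63 = 0.105397…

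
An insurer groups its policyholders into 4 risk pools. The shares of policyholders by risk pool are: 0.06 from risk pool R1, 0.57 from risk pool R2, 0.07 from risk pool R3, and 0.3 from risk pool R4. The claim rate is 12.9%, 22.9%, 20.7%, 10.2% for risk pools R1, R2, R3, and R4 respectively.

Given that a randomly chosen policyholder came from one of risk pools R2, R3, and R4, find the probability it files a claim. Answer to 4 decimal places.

Let S = {R2, R3, R4}.
P(S) = 0.57 + 0.07 + 0.3 = 0.94.
P(C ∩ S) = 0.229·0.57 + 0.207·0.07 + 0.102·0.3 = 0.13053 + 0.01449 + 0.0306 = 0.17562.
P(C | S) = 0.17562 / 0.94 = 0.186830…

P(C|S) ≈ 0.1868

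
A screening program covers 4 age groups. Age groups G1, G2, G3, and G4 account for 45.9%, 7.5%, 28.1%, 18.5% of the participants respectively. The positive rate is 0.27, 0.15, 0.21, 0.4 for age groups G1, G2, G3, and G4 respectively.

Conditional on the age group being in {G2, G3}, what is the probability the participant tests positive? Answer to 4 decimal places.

Let S = {G2, G3}.
P(S) = 0.075 + 0.281 = 0.356.
P(T ∩ S) = 0.15·0.075 + 0.21·0.281 = 0.01125 + 0.05901 = 0.07026.
P(T | S) = 0.07026 / 0.356 = 0.197360…

P(T|S) ≈ 0.1974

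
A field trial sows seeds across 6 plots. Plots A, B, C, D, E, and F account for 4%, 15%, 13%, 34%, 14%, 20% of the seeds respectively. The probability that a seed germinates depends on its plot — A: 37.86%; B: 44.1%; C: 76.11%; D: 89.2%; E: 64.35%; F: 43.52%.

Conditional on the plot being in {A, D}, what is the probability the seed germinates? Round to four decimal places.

Let S = {A, D}.
P(S) = 0.04 + 0.34 = 0.38.
P(G ∩ S) = 0.3786·0.04 + 0.892·0.34 = 0.015144 + 0.30328 = 0.318424.
P(G | S) = 0.318424 / 0.38 = 0.837958…

P(G|S) ≈ 0.8380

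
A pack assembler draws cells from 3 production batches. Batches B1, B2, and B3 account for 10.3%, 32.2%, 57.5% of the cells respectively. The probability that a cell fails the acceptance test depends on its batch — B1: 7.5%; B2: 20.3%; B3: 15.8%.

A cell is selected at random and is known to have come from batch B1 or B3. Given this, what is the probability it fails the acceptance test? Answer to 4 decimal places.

Let S = {B1, B3}.
P(S) = 0.103 + 0.575 = 0.678.
P(F ∩ S) = 0.075·0.103 + 0.158·0.575 = 0.007725 + 0.09085 = 0.098575.
P(F | S) = 0.098575 / 0.678 = 0.145391…

P(F|S) ≈ 0.1454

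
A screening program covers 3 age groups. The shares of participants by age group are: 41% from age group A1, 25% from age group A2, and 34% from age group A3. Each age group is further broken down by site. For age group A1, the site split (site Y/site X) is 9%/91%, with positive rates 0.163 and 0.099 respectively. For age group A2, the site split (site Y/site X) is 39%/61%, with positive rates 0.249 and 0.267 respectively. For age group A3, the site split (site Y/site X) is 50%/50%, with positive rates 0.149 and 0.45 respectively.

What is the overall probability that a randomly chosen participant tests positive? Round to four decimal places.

P(T|A1) = 0.09·0.163 + 0.91·0.099 = 0.01467 + 0.09009 = 0.10476
P(T|A2) = 0.39·0.249 + 0.61·0.267 = 0.09711 + 0.16287 = 0.25998
P(T|A3) = 0.5·0.149 + 0.5·0.45 = 0.0745 + 0.225 = 0.2995
By total probability over the outer partition,
P(T) = 0.41·0.10476 + 0.25·0.25998 + 0.34·0.2995
      = 0.0429516 + 0.064995 + 0.10183 = 0.2097766

0.2098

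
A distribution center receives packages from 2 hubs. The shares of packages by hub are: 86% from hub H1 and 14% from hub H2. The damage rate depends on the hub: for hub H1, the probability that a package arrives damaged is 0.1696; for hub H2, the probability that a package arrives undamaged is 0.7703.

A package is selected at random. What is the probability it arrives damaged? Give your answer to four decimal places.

P(D) ≈ 0.1780

P(D|H2) = 1 − 0.7703 = 0.2297.
P(D) = P(D|H1)·P(H1) + P(D|H2)·P(H2)
      = 0.1696·0.86 + 0.2297·0.14
      = 0.145856 + 0.032158 = 0.178014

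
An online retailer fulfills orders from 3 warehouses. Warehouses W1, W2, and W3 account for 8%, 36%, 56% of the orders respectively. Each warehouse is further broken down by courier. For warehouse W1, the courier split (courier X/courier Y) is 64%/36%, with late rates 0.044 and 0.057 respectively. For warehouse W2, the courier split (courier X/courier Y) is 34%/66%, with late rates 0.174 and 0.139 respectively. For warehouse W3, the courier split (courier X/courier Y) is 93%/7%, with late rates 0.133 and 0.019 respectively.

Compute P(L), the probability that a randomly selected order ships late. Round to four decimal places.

P(L|W1) = 0.64·0.044 + 0.36·0.057 = 0.02816 + 0.02052 = 0.04868
P(L|W2) = 0.34·0.174 + 0.66·0.139 = 0.05916 + 0.09174 = 0.1509
P(L|W3) = 0.93·0.133 + 0.07·0.019 = 0.12369 + 0.00133 = 0.12502
Then overall,
P(L) = 0.08·0.04868 + 0.36·0.1509 + 0.56·0.12502
      = 0.0038944 + 0.054324 + 0.0700112 = 0.1282296

0.1282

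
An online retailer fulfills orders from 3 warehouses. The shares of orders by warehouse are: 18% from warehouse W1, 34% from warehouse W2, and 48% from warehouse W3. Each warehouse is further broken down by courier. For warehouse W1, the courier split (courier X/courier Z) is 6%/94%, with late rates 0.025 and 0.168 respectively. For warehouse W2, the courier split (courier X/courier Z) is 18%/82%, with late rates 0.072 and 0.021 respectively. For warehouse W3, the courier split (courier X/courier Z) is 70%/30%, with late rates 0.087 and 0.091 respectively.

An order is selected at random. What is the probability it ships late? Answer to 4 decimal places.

0.0813

P(L|W1) = 0.06·0.025 + 0.94·0.168 = 0.0015 + 0.15792 = 0.15942
P(L|W2) = 0.18·0.072 + 0.82·0.021 = 0.01296 + 0.01722 = 0.03018
P(L|W3) = 0.7·0.087 + 0.3·0.091 = 0.0609 + 0.0273 = 0.0882
By total probability over the outer partition,
P(L) = 0.18·0.15942 + 0.34·0.03018 + 0.48·0.0882
      = 0.0286956 + 0.0102612 + 0.042336 = 0.0812928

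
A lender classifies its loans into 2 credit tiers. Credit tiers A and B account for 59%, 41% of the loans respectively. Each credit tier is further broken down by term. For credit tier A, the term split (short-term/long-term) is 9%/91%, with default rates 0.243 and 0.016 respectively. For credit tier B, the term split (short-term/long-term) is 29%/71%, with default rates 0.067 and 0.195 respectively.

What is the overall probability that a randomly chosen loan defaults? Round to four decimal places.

0.0862

P(D|A) = 0.09·0.243 + 0.91·0.016 = 0.02187 + 0.01456 = 0.03643
P(D|B) = 0.29·0.067 + 0.71·0.195 = 0.01943 + 0.13845 = 0.15788
Then overall,
P(D) = 0.59·0.03643 + 0.41·0.15788
      = 0.0214937 + 0.0647308 = 0.0862245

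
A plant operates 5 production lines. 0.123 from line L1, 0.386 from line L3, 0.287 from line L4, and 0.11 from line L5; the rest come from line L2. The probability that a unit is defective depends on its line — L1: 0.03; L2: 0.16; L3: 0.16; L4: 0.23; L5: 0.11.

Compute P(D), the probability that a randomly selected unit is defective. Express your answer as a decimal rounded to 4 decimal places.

P(L2) = 1 − (0.123 + 0.386 + 0.287 + 0.11) = 0.094.
P(D) = P(D|L1)·P(L1) + P(D|L2)·P(L2) + P(D|L3)·P(L3) + P(D|L4)·P(L4) + P(D|L5)·P(L5)
      = 0.03·0.123 + 0.16·0.094 + 0.16·0.386 + 0.23·0.287 + 0.11·0.11
      = 0.00369 + 0.01504 + 0.06176 + 0.06601 + 0.0121 = 0.1586

P(D) ≈ 0.1586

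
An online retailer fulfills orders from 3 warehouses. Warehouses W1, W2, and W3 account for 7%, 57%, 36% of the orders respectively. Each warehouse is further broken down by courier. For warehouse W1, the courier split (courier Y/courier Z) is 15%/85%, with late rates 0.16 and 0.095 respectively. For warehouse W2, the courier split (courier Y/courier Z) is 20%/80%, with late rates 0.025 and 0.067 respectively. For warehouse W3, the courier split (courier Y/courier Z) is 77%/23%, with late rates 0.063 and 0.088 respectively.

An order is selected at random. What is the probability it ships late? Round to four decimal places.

P(L) ≈ 0.0655

P(L|W1) = 0.15·0.16 + 0.85·0.095 = 0.024 + 0.08075 = 0.10475
P(L|W2) = 0.2·0.025 + 0.8·0.067 = 0.005 + 0.0536 = 0.0586
P(L|W3) = 0.77·0.063 + 0.23·0.088 = 0.04851 + 0.02024 = 0.06875
Then overall,
P(L) = 0.07·0.10475 + 0.57·0.0586 + 0.36·0.06875
      = 0.0073325 + 0.033402 + 0.02475 = 0.0654845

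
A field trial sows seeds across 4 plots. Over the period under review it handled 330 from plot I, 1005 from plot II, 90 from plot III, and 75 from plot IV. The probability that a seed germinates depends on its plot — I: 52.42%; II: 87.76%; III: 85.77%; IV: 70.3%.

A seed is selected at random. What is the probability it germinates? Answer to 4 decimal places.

Total: 330 + 1005 + 90 + 75 = 1500.
P(I) = 330/1500 = 0.22. P(II) = 1005/1500 = 0.67. P(III) = 90/1500 = 0.06. P(IV) = 75/1500 = 0.05.
Using total probability over the partition,
P(G) = P(G|I)·P(I) + P(G|II)·P(II) + P(G|III)·P(III) + P(G|IV)·P(IV)
      = 0.5242·0.22 + 0.8776·0.67 + 0.8577·0.06 + 0.703·0.05
      = 0.115324 + 0.587992 + 0.051462 + 0.03515 = 0.789928

0.7899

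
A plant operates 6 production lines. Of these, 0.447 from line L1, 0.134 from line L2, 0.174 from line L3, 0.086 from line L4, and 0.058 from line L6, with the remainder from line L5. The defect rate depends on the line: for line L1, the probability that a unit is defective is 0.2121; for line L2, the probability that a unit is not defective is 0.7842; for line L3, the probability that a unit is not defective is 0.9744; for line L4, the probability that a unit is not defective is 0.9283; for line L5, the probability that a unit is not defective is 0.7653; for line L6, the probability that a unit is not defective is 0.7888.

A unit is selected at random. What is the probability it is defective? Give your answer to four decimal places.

P(L5) = 1 − (0.447 + 0.134 + 0.174 + 0.086 + 0.058) = 0.101.
P(D|L2) = 1 − 0.7842 = 0.2158.
P(D|L3) = 1 − 0.9744 = 0.0256.
P(D|L4) = 1 − 0.9283 = 0.0717.
P(D|L5) = 1 − 0.7653 = 0.2347.
P(D|L6) = 1 − 0.7888 = 0.2112.
P(D) = P(D|L1)·P(L1) + P(D|L2)·P(L2) + P(D|L3)·P(L3) + P(D|L4)·P(L4) + P(D|L5)·P(L5) + P(D|L6)·P(L6)
      = 0.2121·0.447 + 0.2158·0.134 + 0.0256·0.174 + 0.0717·0.086 + 0.2347·0.101 + 0.2112·0.058
      = 0.0948087 + 0.0289172 + 0.0044544 + 0.0061662 + 0.0237047 + 0.0122496 = 0.1703008

P(D) ≈ 0.1703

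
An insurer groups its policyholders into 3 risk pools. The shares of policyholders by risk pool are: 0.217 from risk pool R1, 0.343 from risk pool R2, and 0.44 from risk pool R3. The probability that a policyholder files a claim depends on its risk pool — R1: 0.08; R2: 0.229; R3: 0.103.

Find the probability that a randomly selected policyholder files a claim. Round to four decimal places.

P(C) = P(C|R1)·P(R1) + P(C|R2)·P(R2) + P(C|R3)·P(R3)
      = 0.08·0.217 + 0.229·0.343 + 0.103·0.44
      = 0.01736 + 0.078547 + 0.04532 = 0.141227

0.1412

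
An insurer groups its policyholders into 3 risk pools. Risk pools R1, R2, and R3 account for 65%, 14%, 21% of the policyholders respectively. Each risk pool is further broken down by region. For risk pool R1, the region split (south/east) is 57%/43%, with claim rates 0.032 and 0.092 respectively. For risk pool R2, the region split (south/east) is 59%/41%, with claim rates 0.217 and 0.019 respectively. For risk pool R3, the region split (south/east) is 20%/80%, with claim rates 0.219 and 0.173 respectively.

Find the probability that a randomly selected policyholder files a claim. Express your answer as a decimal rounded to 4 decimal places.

P(C) ≈ 0.0948

P(C|R1) = 0.57·0.032 + 0.43·0.092 = 0.01824 + 0.03956 = 0.0578
P(C|R2) = 0.59·0.217 + 0.41·0.019 = 0.12803 + 0.00779 = 0.13582
P(C|R3) = 0.2·0.219 + 0.8·0.173 = 0.0438 + 0.1384 = 0.1822
By total probability over the outer partition,
P(C) = 0.65·0.0578 + 0.14·0.13582 + 0.21·0.1822
      = 0.03757 + 0.0190148 + 0.038262 = 0.0948468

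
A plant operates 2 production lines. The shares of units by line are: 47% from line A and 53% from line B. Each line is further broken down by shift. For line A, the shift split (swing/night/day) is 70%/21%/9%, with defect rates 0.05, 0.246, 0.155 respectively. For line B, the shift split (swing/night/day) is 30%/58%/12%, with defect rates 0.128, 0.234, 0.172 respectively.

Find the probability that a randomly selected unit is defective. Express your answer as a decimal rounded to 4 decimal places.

P(D|A) = 0.7·0.05 + 0.21·0.246 + 0.09·0.155 = 0.035 + 0.05166 + 0.01395 = 0.10061
P(D|B) = 0.3·0.128 + 0.58·0.234 + 0.12·0.172 = 0.0384 + 0.13572 + 0.02064 = 0.19476
By total probability over the outer partition,
P(D) = 0.47·0.10061 + 0.53·0.19476
      = 0.0472867 + 0.1032228 = 0.1505095

0.1505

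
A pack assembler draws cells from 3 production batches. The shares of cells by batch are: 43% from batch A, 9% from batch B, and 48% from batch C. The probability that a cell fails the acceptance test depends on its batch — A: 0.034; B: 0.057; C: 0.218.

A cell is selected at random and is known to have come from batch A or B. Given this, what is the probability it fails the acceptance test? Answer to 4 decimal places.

Let S = {A, B}.
P(S) = 0.43 + 0.09 = 0.52.
P(F ∩ S) = 0.034·0.43 + 0.057·0.09 = 0.01462 + 0.00513 = 0.01975.
P(F | S) = 0.01975 / 0.52 = 0.037981…

P(F|S) ≈ 0.0380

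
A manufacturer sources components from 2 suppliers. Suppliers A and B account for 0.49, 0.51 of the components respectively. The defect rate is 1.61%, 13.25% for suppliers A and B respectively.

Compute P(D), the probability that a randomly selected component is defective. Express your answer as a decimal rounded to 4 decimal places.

By the law of total probability,
P(D) = P(D|A)·P(A) + P(D|B)·P(B)
      = 0.0161·0.49 + 0.1325·0.51
      = 0.007889 + 0.067575 = 0.075464

P(D) ≈ 0.0755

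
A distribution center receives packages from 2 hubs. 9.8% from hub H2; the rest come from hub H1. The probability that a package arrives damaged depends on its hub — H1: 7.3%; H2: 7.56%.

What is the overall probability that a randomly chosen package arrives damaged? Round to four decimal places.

P(D) ≈ 0.0733

P(H1) = 1 − (0.098) = 0.902.
P(D) = P(D|H1)·P(H1) + P(D|H2)·P(H2)
      = 0.073·0.902 + 0.0756·0.098
      = 0.065846 + 0.0074088 = 0.0732548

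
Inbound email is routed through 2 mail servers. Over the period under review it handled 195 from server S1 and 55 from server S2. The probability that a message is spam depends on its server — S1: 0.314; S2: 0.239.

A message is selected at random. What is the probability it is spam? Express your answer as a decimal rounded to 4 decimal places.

P(S) ≈ 0.2975

Total: 195 + 55 = 250.
P(S1) = 195/250 = 0.78. P(S2) = 55/250 = 0.22.
P(S) = P(S|S1)·P(S1) + P(S|S2)·P(S2)
      = 0.314·0.78 + 0.239·0.22
      = 0.24492 + 0.05258 = 0.2975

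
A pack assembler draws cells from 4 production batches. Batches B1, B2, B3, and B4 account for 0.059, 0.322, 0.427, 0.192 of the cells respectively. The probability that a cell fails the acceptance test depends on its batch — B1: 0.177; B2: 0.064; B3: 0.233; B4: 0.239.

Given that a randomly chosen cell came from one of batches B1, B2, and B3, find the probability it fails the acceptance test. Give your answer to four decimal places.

Let S = {B1, B2, B3}.
P(S) = 0.059 + 0.322 + 0.427 = 0.808.
P(F ∩ S) = 0.177·0.059 + 0.064·0.322 + 0.233·0.427 = 0.010443 + 0.020608 + 0.099491 = 0.130542.
P(F | S) = 0.130542 / 0.808 = 0.161562…

P(F|S) ≈ 0.1616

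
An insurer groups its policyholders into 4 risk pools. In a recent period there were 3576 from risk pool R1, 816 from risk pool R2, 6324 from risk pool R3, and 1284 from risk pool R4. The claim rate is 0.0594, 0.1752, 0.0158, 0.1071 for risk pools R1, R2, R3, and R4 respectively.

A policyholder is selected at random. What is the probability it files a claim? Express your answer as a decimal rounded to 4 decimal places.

0.0494

Total: 3576 + 816 + 6324 + 1284 = 12000.
P(R1) = 3576/12000 = 0.298. P(R2) = 816/12000 = 0.068. P(R3) = 6324/12000 = 0.527. P(R4) = 1284/12000 = 0.107.
P(C) = P(C|R1)·P(R1) + P(C|R2)·P(R2) + P(C|R3)·P(R3) + P(C|R4)·P(R4)
      = 0.0594·0.298 + 0.1752·0.068 + 0.0158·0.527 + 0.1071·0.107
      = 0.0177012 + 0.0119136 + 0.0083266 + 0.0114597 = 0.0494011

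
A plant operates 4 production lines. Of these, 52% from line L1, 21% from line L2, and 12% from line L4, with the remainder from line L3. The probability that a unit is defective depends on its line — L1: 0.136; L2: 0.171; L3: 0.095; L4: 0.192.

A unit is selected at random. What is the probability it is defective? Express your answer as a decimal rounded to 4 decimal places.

P(D) ≈ 0.1439

P(L3) = 1 − (0.52 + 0.21 + 0.12) = 0.15.
P(D) = P(D|L1)·P(L1) + P(D|L2)·P(L2) + P(D|L3)·P(L3) + P(D|L4)·P(L4)
      = 0.136·0.52 + 0.171·0.21 + 0.095·0.15 + 0.192·0.12
      = 0.07072 + 0.03591 + 0.01425 + 0.02304 = 0.14392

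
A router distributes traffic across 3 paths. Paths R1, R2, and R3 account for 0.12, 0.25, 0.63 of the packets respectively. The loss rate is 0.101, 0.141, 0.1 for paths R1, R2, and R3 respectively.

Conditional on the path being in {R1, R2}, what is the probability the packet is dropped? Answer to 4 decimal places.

0.1280

Let S = {R1, R2}.
P(S) = 0.12 + 0.25 = 0.37.
P(L ∩ S) = 0.101·0.12 + 0.141·0.25 = 0.01212 + 0.03525 = 0.04737.
P(L | S) = 0.04737 / 0.37 = 0.128027…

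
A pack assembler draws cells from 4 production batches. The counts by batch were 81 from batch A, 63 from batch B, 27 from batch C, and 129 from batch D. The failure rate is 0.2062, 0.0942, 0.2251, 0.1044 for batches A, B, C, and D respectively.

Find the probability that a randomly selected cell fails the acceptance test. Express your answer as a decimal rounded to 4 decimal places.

0.1406

Total: 81 + 63 + 27 + 129 = 300.
P(A) = 81/300 = 0.27. P(B) = 63/300 = 0.21. P(C) = 27/300 = 0.09. P(D) = 129/300 = 0.43.
P(F) = P(F|A)·P(A) + P(F|B)·P(B) + P(F|C)·P(C) + P(F|D)·P(D)
      = 0.2062·0.27 + 0.0942·0.21 + 0.2251·0.09 + 0.1044·0.43
      = 0.055674 + 0.019782 + 0.020259 + 0.044892 = 0.140607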